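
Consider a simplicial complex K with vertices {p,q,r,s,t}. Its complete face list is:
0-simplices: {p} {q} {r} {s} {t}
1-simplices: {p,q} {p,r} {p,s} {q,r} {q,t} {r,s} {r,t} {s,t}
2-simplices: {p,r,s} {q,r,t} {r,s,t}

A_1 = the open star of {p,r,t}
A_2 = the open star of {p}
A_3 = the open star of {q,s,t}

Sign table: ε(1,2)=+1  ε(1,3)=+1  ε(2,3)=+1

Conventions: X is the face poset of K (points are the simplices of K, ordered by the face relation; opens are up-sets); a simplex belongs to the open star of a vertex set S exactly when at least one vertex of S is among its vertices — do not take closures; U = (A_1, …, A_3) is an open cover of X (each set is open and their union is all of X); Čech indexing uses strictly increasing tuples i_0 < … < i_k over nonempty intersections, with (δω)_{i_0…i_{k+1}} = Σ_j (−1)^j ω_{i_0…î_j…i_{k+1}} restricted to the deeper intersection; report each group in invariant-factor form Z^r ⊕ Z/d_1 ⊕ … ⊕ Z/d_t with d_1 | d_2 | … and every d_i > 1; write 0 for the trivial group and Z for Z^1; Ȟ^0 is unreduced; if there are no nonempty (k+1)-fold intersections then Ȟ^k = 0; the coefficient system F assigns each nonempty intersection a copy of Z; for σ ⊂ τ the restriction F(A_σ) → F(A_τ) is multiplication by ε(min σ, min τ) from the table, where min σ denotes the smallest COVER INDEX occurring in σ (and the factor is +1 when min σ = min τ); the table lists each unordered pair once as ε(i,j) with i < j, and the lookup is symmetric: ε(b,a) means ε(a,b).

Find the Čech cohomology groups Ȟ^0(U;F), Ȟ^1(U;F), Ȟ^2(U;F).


nonempty intersections:
  A1={{p},{r},{t},{p,q},{p,r},{p,s},{q,r},{q,t},{r,s},{r,t},{s,t},{p,r,s},{q,r,t},{r,s,t}} A2={{p},{p,q},{p,r},{p,s},{p,r,s}} A3={{q},{s},{t},{p,q},{p,s},{q,r},{q,t},{r,s},{r,t},{s,t},{p,r,s},{q,r,t},{r,s,t}}
  A12={{p},{p,q},{p,r},{p,s},{p,r,s}} A13={{t},{p,q},{p,s},{q,r},{q,t},{r,s},{r,t},{s,t},{p,r,s},{q,r,t},{r,s,t}} A23={{p,q},{p,s},{p,r,s}}
  A123={{p,q},{p,s},{p,r,s}}
C dims 3,3,1; δ0: rk 2, SNF 1^2; δ1: rk 1, SNF 1^1
Ȟ^0: (3−2)−0=1 ⇒ Z
Ȟ^1: (3−1)−2=0 ⇒ 0
Ȟ^2: (1−0)−1=0 ⇒ 0

Ȟ^0(U;F) ≅ Z; Ȟ^1(U;F) ≅ 0; Ȟ^2(U;F) ≅ 0


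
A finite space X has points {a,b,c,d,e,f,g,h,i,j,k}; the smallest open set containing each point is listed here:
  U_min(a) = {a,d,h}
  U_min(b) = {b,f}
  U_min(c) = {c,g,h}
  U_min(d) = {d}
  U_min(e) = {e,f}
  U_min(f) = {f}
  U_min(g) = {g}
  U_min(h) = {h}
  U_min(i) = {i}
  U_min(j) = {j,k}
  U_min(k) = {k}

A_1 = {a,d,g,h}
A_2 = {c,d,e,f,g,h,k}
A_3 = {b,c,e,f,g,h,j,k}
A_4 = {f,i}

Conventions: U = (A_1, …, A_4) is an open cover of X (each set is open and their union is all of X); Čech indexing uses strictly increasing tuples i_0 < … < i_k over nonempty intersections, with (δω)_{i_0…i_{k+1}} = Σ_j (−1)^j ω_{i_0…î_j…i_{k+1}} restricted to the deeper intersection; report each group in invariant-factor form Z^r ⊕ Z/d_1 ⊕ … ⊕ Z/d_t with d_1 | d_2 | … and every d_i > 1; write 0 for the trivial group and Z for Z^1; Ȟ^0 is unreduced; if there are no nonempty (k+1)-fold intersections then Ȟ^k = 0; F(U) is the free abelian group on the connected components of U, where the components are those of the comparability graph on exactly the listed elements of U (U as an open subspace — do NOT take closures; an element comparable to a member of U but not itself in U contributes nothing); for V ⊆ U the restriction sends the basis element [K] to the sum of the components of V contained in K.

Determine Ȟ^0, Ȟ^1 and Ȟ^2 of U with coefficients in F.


Ȟ^0 = Z^4, Ȟ^1 = 0, Ȟ^2 = 0

nerve of the cover:
  A12={d,g,h} A13={g,h} A23={c,e,f,g,h,k} A24={f} A34={f}
  A123={g,h} A234={f}
components per intersection:
  A1: {a,d,h} {g}
  A2: {c,g,h} {d} {e,f} {k}
  A3: {b,e,f} {c,g,h} {j,k}
  A4: {f} {i}
  A12: {d} {g} {h}
  A13: {g} {h}
  A23: {c,g,h} {e,f} {k}
  A24: {f}
  A34: {f}
  A123: {g} {h}
  A234: {f}
C dims 11,10,3; δ0: rk 7, SNF 1^7; δ1: rk 3, SNF 1^3
Ȟ^0 = (11 − 7) − 0 = 4, so Ȟ^0 ≅ Z^4
Ȟ^1 = (10 − 3) − 7 = 0, so Ȟ^1 ≅ 0
Ȟ^2 = (3 − 0) − 3 = 0, so Ȟ^2 ≅ 0


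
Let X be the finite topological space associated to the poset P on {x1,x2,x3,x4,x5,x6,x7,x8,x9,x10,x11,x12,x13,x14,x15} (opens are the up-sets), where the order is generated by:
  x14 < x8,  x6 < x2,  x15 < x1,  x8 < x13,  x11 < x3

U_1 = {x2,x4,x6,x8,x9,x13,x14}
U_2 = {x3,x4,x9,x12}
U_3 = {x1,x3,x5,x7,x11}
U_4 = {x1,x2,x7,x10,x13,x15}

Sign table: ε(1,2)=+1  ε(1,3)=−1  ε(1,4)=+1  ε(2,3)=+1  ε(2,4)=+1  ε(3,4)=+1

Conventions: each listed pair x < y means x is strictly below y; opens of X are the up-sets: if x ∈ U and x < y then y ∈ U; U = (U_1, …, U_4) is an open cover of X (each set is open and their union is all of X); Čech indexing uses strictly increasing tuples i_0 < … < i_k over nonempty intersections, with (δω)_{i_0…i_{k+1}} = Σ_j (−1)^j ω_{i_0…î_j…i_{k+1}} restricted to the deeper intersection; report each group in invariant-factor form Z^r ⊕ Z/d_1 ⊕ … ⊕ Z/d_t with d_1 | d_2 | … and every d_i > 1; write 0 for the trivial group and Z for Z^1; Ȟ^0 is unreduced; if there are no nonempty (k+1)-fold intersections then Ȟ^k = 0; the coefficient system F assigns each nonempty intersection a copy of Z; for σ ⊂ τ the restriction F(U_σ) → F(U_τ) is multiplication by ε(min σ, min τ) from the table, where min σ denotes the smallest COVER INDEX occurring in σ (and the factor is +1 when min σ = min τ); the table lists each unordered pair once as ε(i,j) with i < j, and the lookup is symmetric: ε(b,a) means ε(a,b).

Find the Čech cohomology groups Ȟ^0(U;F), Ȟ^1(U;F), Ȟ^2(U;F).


Ȟ^0 = Z, Ȟ^1 = Z and Ȟ^2 = 0

nonempty intersections:
  U12={x4,x9} U14={x2,x13} U23={x3} U34={x1,x7}
C dims 4,4; δ0: rk 3, SNF 1^3
Ȟ^0: (4−3)−0=1 ⇒ Z
Ȟ^1: (4−0)−3=1 ⇒ Z
Ȟ^2: (0−0)−0=0 ⇒ 0


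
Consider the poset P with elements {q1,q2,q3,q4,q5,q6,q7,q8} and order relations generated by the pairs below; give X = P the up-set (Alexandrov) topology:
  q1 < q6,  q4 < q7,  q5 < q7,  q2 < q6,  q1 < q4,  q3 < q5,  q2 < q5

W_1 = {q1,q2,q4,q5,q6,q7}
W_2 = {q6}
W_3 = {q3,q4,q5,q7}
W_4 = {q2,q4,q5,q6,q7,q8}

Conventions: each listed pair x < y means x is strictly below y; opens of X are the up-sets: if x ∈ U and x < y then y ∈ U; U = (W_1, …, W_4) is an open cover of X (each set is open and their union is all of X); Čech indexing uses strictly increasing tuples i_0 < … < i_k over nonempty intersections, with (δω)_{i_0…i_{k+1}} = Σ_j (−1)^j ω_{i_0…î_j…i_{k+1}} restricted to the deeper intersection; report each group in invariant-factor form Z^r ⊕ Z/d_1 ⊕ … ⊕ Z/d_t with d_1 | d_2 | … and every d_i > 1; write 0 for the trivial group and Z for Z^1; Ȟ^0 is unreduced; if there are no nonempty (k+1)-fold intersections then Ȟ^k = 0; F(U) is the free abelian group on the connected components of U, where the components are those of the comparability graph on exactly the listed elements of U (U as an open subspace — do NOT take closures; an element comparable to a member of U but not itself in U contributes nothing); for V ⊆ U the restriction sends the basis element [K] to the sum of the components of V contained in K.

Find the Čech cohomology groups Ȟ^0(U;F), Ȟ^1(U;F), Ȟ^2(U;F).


Ȟ^0 = Z^2, Ȟ^1 = 0 and Ȟ^2 = 0

nerve simplices:
  W12={q6} W13={q4,q5,q7} W14={q2,q4,q5,q6,q7} W24={q6} W34={q4,q5,q7}
  W124={q6} W134={q4,q5,q7}
components per intersection:
  W1: {q1,q2,q4,q5,q6,q7}
  W2: {q6}
  W3: {q3,q4,q5,q7}
  W4: {q2,q4,q5,q6,q7} {q8}
  W12: {q6}
  W13: {q4,q5,q7}
  W14: {q2,q4,q5,q6,q7}
  W24: {q6}
  W34: {q4,q5,q7}
  W124: {q6}
  W134: {q4,q5,q7}
C dims 5,5,2; δ0: rk 3, SNF 1^3; δ1: rk 2, SNF 1^2
degree 0: 5−3−0 = 2 → Ȟ^0 ≅ Z^2
degree 1: 5−2−3 = 0 → Ȟ^1 ≅ 0
degree 2: 2−0−2 = 0 → Ȟ^2 ≅ 0


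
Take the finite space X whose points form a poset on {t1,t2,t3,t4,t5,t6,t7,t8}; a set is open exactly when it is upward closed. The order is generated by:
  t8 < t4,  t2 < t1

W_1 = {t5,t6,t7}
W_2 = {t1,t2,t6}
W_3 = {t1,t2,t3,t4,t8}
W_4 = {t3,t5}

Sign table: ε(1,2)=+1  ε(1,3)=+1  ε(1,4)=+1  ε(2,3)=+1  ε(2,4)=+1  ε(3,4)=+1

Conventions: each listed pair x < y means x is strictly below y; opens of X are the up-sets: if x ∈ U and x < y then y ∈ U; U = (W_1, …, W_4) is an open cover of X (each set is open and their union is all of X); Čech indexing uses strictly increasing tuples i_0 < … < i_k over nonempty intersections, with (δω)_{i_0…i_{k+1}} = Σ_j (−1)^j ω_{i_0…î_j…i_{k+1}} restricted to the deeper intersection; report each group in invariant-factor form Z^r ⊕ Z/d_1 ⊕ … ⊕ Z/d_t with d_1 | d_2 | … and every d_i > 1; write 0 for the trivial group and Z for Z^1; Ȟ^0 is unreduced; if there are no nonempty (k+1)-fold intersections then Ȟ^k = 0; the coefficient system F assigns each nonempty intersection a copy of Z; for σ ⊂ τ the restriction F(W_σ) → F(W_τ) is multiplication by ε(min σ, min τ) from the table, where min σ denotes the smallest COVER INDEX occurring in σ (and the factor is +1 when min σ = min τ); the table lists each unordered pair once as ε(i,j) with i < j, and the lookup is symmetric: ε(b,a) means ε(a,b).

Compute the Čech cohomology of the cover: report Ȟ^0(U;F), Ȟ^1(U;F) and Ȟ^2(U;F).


Ȟ^0 ≅ Z, Ȟ^1 ≅ Z, Ȟ^2 ≅ 0

nonempty overlaps:
  W12={t6} W14={t5} W23={t1,t2} W34={t3}
C dims 4,4; δ0: rk 3, SNF 1^3
degree 0: 4−3−0 = 1 → Ȟ^0 ≅ Z
degree 1: 4−0−3 = 1 → Ȟ^1 ≅ Z
degree 2: 0−0−0 = 0 → Ȟ^2 ≅ 0


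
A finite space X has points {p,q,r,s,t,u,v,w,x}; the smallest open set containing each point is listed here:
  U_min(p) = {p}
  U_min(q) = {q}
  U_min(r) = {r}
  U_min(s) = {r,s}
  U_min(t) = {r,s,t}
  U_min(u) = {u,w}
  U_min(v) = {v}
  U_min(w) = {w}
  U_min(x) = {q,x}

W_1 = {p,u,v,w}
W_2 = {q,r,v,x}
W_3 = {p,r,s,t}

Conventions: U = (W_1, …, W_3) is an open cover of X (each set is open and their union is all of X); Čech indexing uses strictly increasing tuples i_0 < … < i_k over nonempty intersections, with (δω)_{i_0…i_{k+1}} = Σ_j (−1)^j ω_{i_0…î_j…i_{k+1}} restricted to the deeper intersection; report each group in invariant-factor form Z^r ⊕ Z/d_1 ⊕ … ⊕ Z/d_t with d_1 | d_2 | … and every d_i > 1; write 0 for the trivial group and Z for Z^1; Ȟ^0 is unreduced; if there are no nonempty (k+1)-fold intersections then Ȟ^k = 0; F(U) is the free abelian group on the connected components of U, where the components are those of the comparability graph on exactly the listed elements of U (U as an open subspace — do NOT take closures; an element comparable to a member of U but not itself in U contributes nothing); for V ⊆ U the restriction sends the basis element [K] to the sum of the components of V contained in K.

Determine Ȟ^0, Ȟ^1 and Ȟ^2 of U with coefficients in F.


Ȟ^0(U;F) ≅ Z^5, Ȟ^1(U;F) ≅ 0, Ȟ^2(U;F) ≅ 0

intersection data:
  W12={v} W13={p} W23={r}
components per intersection:
  W1: {p} {u,w} {v}
  W2: {q,x} {r} {v}
  W3: {p} {r,s,t}
  W12: {v}
  W13: {p}
  W23: {r}
C dims 8,3; δ0: rk 3, SNF 1^3
Ȟ^0 = (8 − 3) − 0 = 5, so Ȟ^0 ≅ Z^5
Ȟ^1 = (3 − 0) − 3 = 0, so Ȟ^1 ≅ 0
Ȟ^2 = (0 − 0) − 0 = 0, so Ȟ^2 ≅ 0


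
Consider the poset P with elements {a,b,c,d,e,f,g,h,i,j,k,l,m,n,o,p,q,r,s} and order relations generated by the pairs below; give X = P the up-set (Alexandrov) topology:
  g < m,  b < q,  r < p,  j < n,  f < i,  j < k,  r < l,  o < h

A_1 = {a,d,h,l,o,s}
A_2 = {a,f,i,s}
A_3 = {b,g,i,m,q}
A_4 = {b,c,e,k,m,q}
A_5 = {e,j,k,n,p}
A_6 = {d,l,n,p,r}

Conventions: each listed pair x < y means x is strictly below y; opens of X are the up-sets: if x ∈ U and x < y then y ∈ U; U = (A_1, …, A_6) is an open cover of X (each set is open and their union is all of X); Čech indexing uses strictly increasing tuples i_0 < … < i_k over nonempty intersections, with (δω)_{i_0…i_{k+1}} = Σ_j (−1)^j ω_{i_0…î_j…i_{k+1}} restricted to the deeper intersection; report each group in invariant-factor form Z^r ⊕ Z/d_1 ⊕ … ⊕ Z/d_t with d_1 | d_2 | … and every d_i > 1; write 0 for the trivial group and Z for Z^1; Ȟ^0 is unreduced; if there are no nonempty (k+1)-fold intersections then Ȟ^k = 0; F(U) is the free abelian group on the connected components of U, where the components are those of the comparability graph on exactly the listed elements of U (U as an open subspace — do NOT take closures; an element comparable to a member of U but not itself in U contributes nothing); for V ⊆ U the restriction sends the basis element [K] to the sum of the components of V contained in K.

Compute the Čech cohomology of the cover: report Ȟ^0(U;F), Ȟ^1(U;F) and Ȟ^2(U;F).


nerve simplices:
  A12={a,s} A16={d,l} A23={i} A34={b,m,q} A45={e,k} A56={n,p}
components per intersection:
  A1: {a} {d} {h,o} {l} {s}
  A2: {a} {f,i} {s}
  A3: {b,q} {g,m} {i}
  A4: {b,q} {c} {e} {k} {m}
  A5: {e} {j,k,n} {p}
  A6: {d} {l,p,r} {n}
  A12: {a} {s}
  A16: {d} {l}
  A23: {i}
  A34: {b,q} {m}
  A45: {e} {k}
  A56: {n} {p}
C dims 22,11; δ0: rk 11, SNF 1^11
degree 0: 22−11−0 = 11 → Ȟ^0 ≅ Z^11
degree 1: 11−0−11 = 0 → Ȟ^1 ≅ 0
degree 2: 0−0−0 = 0 → Ȟ^2 ≅ 0

Ȟ^0 ≅ Z^11; Ȟ^1 ≅ 0; Ȟ^2 ≅ 0


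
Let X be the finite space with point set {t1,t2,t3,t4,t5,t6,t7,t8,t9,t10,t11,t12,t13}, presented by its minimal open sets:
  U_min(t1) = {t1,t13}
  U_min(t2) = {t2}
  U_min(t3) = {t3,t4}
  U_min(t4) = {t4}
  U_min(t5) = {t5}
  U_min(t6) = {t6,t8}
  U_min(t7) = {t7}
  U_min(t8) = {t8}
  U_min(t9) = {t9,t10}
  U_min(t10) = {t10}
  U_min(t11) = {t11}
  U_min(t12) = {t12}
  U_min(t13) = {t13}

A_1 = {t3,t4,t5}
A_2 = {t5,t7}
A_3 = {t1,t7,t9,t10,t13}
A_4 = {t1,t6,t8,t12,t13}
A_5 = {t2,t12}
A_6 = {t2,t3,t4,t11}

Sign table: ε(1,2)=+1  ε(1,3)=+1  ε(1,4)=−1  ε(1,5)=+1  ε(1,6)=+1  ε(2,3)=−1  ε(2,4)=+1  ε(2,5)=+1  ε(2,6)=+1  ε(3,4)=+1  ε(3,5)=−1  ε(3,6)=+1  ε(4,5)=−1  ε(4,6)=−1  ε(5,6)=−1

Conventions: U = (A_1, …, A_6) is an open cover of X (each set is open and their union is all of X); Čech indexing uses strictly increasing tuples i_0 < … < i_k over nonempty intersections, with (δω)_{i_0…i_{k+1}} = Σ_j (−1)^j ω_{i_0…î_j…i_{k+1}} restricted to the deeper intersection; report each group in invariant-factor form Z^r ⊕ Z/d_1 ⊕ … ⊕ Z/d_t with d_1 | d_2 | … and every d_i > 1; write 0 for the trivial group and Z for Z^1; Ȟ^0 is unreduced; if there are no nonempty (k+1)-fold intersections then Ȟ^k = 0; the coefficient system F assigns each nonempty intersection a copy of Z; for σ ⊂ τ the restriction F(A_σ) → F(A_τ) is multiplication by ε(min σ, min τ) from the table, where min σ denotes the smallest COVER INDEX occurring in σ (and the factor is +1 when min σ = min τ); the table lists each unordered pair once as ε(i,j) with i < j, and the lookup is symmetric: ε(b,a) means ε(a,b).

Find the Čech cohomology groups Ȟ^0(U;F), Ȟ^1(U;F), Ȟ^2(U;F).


intersection data:
  A12={t5} A16={t3,t4} A23={t7} A34={t1,t13} A45={t12} A56={t2}
C dims 6,6; δ0: rk 6, SNF 1^5·2
Ȟ^0 = (6 − 6) − 0 = 0, so Ȟ^0 ≅ 0
Ȟ^1 = (6 − 0) − 6 = 0 plus torsion [2], so Ȟ^1 ≅ Z/2
Ȟ^2 = (0 − 0) − 0 = 0, so Ȟ^2 ≅ 0

Ȟ^0 = 0, Ȟ^1 = Z/2 and Ȟ^2 = 0


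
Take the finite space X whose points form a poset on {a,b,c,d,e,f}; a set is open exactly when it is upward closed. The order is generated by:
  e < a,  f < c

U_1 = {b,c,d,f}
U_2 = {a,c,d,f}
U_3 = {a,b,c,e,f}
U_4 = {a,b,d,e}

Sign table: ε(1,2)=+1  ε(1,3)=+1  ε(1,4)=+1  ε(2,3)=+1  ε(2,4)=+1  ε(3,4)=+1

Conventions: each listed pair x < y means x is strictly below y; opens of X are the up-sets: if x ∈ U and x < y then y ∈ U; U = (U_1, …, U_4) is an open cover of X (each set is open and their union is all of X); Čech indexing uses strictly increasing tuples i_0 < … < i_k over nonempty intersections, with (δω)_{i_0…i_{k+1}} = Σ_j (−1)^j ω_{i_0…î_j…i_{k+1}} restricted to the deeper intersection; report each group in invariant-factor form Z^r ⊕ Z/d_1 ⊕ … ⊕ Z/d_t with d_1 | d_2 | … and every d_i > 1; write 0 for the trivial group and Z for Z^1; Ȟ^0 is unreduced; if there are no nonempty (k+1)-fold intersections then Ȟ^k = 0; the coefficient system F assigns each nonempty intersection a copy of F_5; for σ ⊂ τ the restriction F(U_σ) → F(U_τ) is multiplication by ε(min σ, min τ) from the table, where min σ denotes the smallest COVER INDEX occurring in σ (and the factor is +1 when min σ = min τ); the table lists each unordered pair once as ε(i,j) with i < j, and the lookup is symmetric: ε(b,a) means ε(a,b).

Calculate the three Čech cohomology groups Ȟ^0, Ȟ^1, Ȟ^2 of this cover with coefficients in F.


nerve of the cover:
  U12={c,d,f} U13={b,c,f} U14={b,d} U23={a,c,f} U24={a,d} U34={a,b,e}
  U123={c,f} U124={d} U134={b} U234={a}
C dims 4,6,4; δ0: rk_F5 3; δ1: rk_F5 3
Ȟ^0 = (4 − 3) − 0 = 1, so Ȟ^0 ≅ Z/5
Ȟ^1 = (6 − 3) − 3 = 0, so Ȟ^1 ≅ 0
Ȟ^2 = (4 − 0) − 3 = 1, so Ȟ^2 ≅ Z/5

Ȟ^0(U;F) ≅ Z/5; Ȟ^1(U;F) ≅ 0; Ȟ^2(U;F) ≅ Z/5


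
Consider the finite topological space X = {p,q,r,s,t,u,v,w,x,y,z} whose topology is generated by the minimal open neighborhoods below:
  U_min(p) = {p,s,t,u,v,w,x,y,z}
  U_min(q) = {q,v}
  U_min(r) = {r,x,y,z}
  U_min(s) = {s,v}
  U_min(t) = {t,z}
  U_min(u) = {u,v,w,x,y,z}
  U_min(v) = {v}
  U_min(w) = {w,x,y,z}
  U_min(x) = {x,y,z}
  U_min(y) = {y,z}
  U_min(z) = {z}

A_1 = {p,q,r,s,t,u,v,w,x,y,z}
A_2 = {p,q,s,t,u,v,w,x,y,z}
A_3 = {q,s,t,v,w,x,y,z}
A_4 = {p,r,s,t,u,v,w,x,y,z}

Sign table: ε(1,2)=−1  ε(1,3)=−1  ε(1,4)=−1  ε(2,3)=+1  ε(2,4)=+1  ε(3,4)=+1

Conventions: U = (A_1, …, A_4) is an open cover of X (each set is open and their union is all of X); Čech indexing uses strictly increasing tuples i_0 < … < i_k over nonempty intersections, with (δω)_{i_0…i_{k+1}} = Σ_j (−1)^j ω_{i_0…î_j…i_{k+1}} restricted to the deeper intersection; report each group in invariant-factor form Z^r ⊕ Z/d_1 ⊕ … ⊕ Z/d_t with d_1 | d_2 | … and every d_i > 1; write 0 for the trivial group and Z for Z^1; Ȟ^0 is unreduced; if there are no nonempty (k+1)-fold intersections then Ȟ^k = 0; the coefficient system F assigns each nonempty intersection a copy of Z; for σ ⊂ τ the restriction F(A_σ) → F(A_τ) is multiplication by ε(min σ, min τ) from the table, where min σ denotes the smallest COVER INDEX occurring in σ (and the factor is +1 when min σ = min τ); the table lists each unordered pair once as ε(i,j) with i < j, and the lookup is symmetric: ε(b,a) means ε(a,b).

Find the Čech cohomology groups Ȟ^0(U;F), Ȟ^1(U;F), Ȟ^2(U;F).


Ȟ^0 = Z,  Ȟ^1 = 0,  Ȟ^2 = 0

nerve of the cover:
  A12={p,q,s,t,u,v,w,x,y,z} A13={q,s,t,v,w,x,y,z} A14={p,r,s,t,u,v,w,x,y,z} A23={q,s,t,v,w,x,y,z} A24={p,s,t,u,v,w,x,y,z} A34={s,t,v,w,x,y,z}
  A123={q,s,t,v,w,x,y,z} A124={p,s,t,u,v,w,x,y,z} A134={s,t,v,w,x,y,z} A234={s,t,v,w,x,y,z}
  A1234={s,t,v,w,x,y,z}
C dims 4,6,4,1; δ0: rk 3, SNF 1^3; δ1: rk 3, SNF 1^3; δ2: rk 1, SNF 1^1
Ȟ^0 = (4 − 3) − 0 = 1, so Ȟ^0 ≅ Z
Ȟ^1 = (6 − 3) − 3 = 0, so Ȟ^1 ≅ 0
Ȟ^2 = (4 − 1) − 3 = 0, so Ȟ^2 ≅ 0


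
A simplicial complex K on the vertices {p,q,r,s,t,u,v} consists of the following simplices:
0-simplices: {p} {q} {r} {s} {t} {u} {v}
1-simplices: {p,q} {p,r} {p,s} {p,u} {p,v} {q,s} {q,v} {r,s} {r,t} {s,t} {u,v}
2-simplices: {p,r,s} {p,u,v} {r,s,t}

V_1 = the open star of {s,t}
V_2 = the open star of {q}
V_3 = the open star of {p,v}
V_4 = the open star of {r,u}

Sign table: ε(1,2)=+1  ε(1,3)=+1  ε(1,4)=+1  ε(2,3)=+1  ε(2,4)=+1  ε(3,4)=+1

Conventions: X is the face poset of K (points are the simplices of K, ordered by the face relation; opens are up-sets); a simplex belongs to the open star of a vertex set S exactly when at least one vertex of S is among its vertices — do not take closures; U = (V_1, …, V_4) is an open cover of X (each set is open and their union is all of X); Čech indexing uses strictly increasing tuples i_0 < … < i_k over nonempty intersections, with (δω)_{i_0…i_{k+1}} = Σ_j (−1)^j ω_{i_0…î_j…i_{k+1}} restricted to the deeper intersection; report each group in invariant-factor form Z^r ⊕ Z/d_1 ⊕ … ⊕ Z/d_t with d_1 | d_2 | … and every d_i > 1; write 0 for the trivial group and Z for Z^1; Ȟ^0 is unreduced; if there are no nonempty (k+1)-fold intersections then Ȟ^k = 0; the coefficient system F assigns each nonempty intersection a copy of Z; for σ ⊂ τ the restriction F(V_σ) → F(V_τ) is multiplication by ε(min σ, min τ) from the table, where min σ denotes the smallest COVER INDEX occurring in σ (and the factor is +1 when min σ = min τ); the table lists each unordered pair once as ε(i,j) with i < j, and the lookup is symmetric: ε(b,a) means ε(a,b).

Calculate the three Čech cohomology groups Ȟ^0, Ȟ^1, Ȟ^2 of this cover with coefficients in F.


Ȟ^0(U;F) ≅ Z, Ȟ^1(U;F) ≅ Z and Ȟ^2(U;F) ≅ 0

nonempty overlaps:
  V1={{s},{t},{p,s},{q,s},{r,s},{r,t},{s,t},{p,r,s},{r,s,t}} V2={{q},{p,q},{q,s},{q,v}} V3={{p},{v},{p,q},{p,r},{p,s},{p,u},{p,v},{q,v},{u,v},{p,r,s},{p,u,v}} V4={{r},{u},{p,r},{p,u},{r,s},{r,t},{u,v},{p,r,s},{p,u,v},{r,s,t}}
  V12={{q,s}} V13={{p,s},{p,r,s}} V14={{r,s},{r,t},{p,r,s},{r,s,t}} V23={{p,q},{q,v}} V34={{p,r},{p,u},{u,v},{p,r,s},{p,u,v}}
  V134={{p,r,s}}
C dims 4,5,1; δ0: rk 3, SNF 1^3; δ1: rk 1, SNF 1^1
degree 0: 4−3−0 = 1 → Ȟ^0 ≅ Z
degree 1: 5−1−3 = 1 → Ȟ^1 ≅ Z
degree 2: 1−0−1 = 0 → Ȟ^2 ≅ 0


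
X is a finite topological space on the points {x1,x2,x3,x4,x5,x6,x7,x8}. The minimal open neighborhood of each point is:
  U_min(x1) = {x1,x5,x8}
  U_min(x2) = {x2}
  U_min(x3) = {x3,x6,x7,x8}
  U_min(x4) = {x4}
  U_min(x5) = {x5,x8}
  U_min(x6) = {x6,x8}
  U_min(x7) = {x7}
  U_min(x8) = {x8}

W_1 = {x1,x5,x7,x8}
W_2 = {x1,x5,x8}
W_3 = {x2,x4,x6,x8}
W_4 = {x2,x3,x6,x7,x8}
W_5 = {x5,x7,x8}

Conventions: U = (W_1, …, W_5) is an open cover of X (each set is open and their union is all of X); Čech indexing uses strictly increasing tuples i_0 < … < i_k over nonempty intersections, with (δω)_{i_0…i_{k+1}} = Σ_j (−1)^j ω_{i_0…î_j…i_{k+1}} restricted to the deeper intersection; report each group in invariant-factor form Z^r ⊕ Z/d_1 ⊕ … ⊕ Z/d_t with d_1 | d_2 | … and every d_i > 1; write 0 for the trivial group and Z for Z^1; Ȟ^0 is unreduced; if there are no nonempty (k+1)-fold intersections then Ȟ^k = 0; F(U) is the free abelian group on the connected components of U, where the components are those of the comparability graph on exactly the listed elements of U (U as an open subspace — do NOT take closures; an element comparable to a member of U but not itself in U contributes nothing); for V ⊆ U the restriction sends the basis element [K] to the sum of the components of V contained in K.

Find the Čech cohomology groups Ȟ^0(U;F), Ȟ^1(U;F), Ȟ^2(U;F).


nonempty overlaps:
  W12={x1,x5,x8} W13={x8} W14={x7,x8} W15={x5,x7,x8} W23={x8} W24={x8} W25={x5,x8} W34={x2,x6,x8} W35={x8} W45={x7,x8}
  W123={x8} W124={x8} W125={x5,x8} W134={x8} W135={x8} W145={x7,x8} W234={x8} W235={x8} W245={x8} W345={x8}
  W1234={x8} W1235={x8} W1245={x8} W1345={x8} W2345={x8}
  W12345={x8}
components per intersection:
  W1: {x1,x5,x8} {x7}
  W2: {x1,x5,x8}
  W3: {x2} {x4} {x6,x8}
  W4: {x2} {x3,x6,x7,x8}
  W5: {x5,x8} {x7}
  W12: {x1,x5,x8}
  W13: {x8}
  W14: {x7} {x8}
  W15: {x5,x8} {x7}
  W23: {x8}
  W24: {x8}
  W25: {x5,x8}
  W34: {x2} {x6,x8}
  W35: {x8}
  W45: {x7} {x8}
  W123: {x8}
  W124: {x8}
  W125: {x5,x8}
  W134: {x8}
  W135: {x8}
  W145: {x7} {x8}
  W234: {x8}
  W235: {x8}
  W245: {x8}
  W345: {x8}
  W1234: {x8}
  W1235: {x8}
  W1245: {x8}
  W1345: {x8}
  W2345: {x8}
  W12345: {x8}
C dims 10,14,11,5; δ0: rk 7, SNF 1^7; δ1: rk 7, SNF 1^7; δ2: rk 4, SNF 1^4
degree 0: 10−7−0 = 3 → Ȟ^0 ≅ Z^3
degree 1: 14−7−7 = 0 → Ȟ^1 ≅ 0
degree 2: 11−4−7 = 0 → Ȟ^2 ≅ 0

Ȟ^0 ≅ Z^3,  Ȟ^1 ≅ 0,  Ȟ^2 ≅ 0


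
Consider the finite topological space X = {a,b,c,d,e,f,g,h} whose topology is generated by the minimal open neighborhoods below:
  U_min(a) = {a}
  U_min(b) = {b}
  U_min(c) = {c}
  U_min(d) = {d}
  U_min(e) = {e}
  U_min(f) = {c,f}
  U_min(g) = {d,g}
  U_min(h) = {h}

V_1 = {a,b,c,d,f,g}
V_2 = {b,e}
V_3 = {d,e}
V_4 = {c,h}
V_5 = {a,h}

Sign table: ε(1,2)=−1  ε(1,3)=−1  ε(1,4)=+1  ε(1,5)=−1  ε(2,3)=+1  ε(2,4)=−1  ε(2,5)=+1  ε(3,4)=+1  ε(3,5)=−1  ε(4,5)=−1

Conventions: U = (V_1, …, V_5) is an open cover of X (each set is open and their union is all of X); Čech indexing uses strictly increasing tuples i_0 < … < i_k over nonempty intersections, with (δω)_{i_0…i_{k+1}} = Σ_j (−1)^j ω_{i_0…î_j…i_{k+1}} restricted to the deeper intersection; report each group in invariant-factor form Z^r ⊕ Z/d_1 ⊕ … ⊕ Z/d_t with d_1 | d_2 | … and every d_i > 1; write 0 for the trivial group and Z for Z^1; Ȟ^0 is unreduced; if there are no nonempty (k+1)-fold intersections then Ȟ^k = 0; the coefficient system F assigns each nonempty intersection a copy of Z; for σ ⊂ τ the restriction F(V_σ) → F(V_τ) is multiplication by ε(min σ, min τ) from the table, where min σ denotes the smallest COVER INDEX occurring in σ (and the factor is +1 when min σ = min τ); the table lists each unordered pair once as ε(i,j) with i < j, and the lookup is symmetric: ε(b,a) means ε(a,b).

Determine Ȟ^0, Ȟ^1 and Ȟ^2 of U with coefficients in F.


nonempty overlaps:
  V12={b} V13={d} V14={c} V15={a} V23={e} V45={h}
C dims 5,6; δ0: rk 4, SNF 1^4
degree 0: 5−4−0 = 1 → Ȟ^0 ≅ Z
degree 1: 6−0−4 = 2 → Ȟ^1 ≅ Z^2
degree 2: 0−0−0 = 0 → Ȟ^2 ≅ 0

Ȟ^0 = Z; Ȟ^1 = Z^2; Ȟ^2 = 0


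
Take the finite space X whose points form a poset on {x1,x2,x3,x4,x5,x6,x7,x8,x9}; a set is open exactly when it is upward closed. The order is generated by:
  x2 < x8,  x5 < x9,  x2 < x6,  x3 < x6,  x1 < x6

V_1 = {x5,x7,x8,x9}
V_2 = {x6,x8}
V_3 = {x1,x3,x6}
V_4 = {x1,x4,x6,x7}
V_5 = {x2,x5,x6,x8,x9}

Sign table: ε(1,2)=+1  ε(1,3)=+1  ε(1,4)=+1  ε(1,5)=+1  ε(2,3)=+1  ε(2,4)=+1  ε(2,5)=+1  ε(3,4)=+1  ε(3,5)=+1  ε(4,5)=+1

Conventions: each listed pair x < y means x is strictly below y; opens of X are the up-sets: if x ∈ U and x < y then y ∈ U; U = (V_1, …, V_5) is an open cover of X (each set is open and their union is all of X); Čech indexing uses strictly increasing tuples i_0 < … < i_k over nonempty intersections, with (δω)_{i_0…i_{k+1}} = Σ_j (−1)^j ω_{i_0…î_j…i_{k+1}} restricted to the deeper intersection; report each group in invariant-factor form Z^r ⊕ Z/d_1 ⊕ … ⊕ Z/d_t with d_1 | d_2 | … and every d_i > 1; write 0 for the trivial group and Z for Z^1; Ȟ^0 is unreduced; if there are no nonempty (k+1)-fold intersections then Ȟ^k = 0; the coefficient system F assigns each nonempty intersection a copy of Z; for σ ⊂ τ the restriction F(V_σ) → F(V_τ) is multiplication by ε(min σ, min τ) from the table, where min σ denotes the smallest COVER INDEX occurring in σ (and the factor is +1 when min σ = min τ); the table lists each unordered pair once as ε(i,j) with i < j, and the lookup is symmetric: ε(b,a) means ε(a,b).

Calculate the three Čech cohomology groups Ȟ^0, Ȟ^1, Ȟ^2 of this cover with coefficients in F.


nonempty overlaps:
  V12={x8} V14={x7} V15={x5,x8,x9} V23={x6} V24={x6} V25={x6,x8} V34={x1,x6} V35={x6} V45={x6}
  V125={x8} V234={x6} V235={x6} V245={x6} V345={x6}
  V2345={x6}
C dims 5,9,5,1; δ0: rk 4, SNF 1^4; δ1: rk 4, SNF 1^4; δ2: rk 1, SNF 1^1
degree 0: 5−4−0 = 1 → Ȟ^0 ≅ Z
degree 1: 9−4−4 = 1 → Ȟ^1 ≅ Z
degree 2: 5−1−4 = 0 → Ȟ^2 ≅ 0

Ȟ^0(U;F) ≅ Z; Ȟ^1(U;F) ≅ Z; Ȟ^2(U;F) ≅ 0


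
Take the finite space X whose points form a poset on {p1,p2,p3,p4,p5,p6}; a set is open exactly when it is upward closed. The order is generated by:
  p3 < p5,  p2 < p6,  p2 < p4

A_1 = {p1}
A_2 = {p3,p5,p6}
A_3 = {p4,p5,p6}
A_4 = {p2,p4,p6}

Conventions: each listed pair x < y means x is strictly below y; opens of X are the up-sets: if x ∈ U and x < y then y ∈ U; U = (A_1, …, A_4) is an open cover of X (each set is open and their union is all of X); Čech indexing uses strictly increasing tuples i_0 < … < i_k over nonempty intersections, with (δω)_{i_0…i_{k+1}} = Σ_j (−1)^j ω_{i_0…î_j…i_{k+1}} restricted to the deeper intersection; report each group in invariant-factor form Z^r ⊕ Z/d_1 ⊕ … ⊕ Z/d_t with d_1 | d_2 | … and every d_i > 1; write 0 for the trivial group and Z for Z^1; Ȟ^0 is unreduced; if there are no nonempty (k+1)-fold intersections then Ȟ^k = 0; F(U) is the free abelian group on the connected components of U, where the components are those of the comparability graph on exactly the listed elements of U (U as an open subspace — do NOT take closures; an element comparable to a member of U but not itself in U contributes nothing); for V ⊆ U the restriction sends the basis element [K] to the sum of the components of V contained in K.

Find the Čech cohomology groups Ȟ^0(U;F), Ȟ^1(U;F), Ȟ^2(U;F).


nonempty overlaps:
  A23={p5,p6} A24={p6} A34={p4,p6}
  A234={p6}
components per intersection:
  A1: {p1}
  A2: {p3,p5} {p6}
  A3: {p4} {p5} {p6}
  A4: {p2,p4,p6}
  A23: {p5} {p6}
  A24: {p6}
  A34: {p4} {p6}
  A234: {p6}
C dims 7,5,1; δ0: rk 4, SNF 1^4; δ1: rk 1, SNF 1^1
degree 0: 7−4−0 = 3 → Ȟ^0 ≅ Z^3
degree 1: 5−1−4 = 0 → Ȟ^1 ≅ 0
degree 2: 1−0−1 = 0 → Ȟ^2 ≅ 0

Ȟ^0 = Z^3, Ȟ^1 = 0 and Ȟ^2 = 0


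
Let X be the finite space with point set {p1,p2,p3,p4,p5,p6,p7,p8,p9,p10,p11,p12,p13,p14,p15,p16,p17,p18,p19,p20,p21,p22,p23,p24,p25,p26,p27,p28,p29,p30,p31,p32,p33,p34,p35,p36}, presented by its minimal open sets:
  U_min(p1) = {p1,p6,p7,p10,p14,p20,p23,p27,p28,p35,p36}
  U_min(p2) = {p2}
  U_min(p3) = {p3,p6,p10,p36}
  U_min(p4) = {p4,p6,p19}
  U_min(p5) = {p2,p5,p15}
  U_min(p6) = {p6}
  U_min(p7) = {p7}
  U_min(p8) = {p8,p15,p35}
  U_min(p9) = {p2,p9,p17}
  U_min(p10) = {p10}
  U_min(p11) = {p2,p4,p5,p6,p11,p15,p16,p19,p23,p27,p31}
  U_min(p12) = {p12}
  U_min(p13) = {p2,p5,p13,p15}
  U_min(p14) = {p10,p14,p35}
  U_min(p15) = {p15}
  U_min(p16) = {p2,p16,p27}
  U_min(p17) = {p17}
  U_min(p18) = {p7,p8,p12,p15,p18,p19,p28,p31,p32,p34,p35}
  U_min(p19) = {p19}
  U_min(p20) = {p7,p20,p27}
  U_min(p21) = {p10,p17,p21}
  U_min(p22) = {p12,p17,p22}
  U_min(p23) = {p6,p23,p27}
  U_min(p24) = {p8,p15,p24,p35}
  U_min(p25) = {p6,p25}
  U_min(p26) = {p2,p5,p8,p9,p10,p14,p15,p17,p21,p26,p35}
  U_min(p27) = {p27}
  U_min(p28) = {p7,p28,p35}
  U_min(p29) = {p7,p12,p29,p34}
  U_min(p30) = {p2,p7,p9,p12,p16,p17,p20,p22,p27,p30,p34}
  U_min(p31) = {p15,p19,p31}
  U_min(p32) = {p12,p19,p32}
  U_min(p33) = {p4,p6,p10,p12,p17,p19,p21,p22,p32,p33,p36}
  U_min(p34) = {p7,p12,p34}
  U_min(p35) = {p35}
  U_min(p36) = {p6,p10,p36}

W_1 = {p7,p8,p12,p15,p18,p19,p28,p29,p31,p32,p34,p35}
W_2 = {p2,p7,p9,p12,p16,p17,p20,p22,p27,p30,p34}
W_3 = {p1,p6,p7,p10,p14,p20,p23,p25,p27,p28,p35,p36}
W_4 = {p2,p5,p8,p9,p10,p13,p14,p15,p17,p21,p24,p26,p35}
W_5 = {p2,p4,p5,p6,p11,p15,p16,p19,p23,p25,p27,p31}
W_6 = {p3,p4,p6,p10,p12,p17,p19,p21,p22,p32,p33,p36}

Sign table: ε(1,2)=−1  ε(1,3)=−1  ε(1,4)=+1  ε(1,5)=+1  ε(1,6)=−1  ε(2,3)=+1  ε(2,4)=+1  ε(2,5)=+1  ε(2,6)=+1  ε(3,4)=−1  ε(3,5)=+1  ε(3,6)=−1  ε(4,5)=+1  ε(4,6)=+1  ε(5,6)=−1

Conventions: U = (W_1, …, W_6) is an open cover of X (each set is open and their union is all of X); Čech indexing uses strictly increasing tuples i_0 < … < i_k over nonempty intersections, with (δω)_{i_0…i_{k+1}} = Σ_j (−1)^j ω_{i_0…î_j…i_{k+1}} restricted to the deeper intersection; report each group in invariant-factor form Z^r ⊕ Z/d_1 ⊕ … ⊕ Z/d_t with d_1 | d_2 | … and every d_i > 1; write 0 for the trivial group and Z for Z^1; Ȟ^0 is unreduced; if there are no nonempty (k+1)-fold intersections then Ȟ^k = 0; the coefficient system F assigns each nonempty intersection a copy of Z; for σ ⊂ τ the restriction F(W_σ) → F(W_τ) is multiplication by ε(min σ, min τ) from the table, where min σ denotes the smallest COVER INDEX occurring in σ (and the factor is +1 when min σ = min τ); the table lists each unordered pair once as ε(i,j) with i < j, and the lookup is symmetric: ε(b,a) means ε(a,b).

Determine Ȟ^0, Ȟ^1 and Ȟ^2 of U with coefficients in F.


nerve simplices:
  W12={p7,p12,p34} W13={p7,p28,p35} W14={p8,p15,p35} W15={p15,p19,p31} W16={p12,p19,p32} W23={p7,p20,p27} W24={p2,p9,p17} W25={p2,p16,p27} W26={p12,p17,p22} W34={p10,p14,p35} W35={p6,p23,p25,p27} W36={p6,p10,p36} W45={p2,p5,p15} W46={p10,p17,p21} W56={p4,p6,p19}
  W123={p7} W126={p12} W134={p35} W145={p15} W156={p19} W235={p27} W245={p2} W246={p17} W346={p10} W356={p6}
C dims 6,15,10; δ0: rk 6, SNF 1^5·2; δ1: rk 9, SNF 1^9
degree 0: 6−6−0 = 0 → Ȟ^0 ≅ 0
degree 1: 15−9−6 = 0 plus torsion [2] → Ȟ^1 ≅ Z/2
degree 2: 10−0−9 = 1 → Ȟ^2 ≅ Z

Ȟ^0(U;F) ≅ 0, Ȟ^1(U;F) ≅ Z/2 and Ȟ^2(U;F) ≅ Z


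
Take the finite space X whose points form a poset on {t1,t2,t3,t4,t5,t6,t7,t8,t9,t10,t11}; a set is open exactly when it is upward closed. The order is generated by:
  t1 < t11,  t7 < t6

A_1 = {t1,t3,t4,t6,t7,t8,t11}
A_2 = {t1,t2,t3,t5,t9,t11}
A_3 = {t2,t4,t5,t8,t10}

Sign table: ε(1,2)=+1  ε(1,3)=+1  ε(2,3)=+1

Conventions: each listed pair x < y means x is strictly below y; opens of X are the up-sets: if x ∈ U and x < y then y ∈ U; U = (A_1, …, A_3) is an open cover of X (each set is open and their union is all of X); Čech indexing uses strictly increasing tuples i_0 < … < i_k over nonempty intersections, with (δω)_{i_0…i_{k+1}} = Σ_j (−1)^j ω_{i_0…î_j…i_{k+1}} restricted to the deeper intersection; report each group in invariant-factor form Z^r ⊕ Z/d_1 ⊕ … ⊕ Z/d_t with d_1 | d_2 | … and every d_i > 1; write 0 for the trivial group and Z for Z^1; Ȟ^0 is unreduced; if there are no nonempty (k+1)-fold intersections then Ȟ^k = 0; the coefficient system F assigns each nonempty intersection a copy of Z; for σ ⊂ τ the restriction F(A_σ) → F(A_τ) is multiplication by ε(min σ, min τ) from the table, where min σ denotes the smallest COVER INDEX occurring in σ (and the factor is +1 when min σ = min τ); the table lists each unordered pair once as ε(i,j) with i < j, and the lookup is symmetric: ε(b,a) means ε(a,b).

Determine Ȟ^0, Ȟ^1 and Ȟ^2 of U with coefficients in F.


Ȟ^0(U;F) ≅ Z, Ȟ^1(U;F) ≅ Z, Ȟ^2(U;F) ≅ 0

nerve of the cover:
  A12={t1,t3,t11} A13={t4,t8} A23={t2,t5}
C dims 3,3; δ0: rk 2, SNF 1^2
Ȟ^0 = (3 − 2) − 0 = 1, so Ȟ^0 ≅ Z
Ȟ^1 = (3 − 0) − 2 = 1, so Ȟ^1 ≅ Z
Ȟ^2 = (0 − 0) − 0 = 0, so Ȟ^2 ≅ 0


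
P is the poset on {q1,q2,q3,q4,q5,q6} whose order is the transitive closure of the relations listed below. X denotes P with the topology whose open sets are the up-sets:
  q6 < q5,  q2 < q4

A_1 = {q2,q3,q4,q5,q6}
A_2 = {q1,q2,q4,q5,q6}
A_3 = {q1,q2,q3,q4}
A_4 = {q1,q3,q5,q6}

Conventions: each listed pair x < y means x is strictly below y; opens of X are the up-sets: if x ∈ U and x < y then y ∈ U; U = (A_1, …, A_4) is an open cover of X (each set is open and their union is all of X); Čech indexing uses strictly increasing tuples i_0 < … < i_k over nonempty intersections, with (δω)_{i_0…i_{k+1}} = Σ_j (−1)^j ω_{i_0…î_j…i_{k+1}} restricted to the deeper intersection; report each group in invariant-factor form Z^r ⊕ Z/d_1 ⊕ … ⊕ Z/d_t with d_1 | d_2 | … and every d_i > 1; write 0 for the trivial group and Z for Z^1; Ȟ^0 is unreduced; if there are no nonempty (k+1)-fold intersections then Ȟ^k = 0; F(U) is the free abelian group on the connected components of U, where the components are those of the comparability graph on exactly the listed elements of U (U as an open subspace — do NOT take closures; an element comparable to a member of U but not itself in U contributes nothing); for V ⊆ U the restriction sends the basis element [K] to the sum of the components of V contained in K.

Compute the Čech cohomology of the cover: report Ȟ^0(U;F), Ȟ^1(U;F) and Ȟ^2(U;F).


Ȟ^0 = Z^4, Ȟ^1 = 0, Ȟ^2 = 0

intersection data:
  A12={q2,q4,q5,q6} A13={q2,q3,q4} A14={q3,q5,q6} A23={q1,q2,q4} A24={q1,q5,q6} A34={q1,q3}
  A123={q2,q4} A124={q5,q6} A134={q3} A234={q1}
components per intersection:
  A1: {q2,q4} {q3} {q5,q6}
  A2: {q1} {q2,q4} {q5,q6}
  A3: {q1} {q2,q4} {q3}
  A4: {q1} {q3} {q5,q6}
  A12: {q2,q4} {q5,q6}
  A13: {q2,q4} {q3}
  A14: {q3} {q5,q6}
  A23: {q1} {q2,q4}
  A24: {q1} {q5,q6}
  A34: {q1} {q3}
  A123: {q2,q4}
  A124: {q5,q6}
  A134: {q3}
  A234: {q1}
C dims 12,12,4; δ0: rk 8, SNF 1^8; δ1: rk 4, SNF 1^4
Ȟ^0 = (12 − 8) − 0 = 4, so Ȟ^0 ≅ Z^4
Ȟ^1 = (12 − 4) − 8 = 0, so Ȟ^1 ≅ 0
Ȟ^2 = (4 − 0) − 4 = 0, so Ȟ^2 ≅ 0


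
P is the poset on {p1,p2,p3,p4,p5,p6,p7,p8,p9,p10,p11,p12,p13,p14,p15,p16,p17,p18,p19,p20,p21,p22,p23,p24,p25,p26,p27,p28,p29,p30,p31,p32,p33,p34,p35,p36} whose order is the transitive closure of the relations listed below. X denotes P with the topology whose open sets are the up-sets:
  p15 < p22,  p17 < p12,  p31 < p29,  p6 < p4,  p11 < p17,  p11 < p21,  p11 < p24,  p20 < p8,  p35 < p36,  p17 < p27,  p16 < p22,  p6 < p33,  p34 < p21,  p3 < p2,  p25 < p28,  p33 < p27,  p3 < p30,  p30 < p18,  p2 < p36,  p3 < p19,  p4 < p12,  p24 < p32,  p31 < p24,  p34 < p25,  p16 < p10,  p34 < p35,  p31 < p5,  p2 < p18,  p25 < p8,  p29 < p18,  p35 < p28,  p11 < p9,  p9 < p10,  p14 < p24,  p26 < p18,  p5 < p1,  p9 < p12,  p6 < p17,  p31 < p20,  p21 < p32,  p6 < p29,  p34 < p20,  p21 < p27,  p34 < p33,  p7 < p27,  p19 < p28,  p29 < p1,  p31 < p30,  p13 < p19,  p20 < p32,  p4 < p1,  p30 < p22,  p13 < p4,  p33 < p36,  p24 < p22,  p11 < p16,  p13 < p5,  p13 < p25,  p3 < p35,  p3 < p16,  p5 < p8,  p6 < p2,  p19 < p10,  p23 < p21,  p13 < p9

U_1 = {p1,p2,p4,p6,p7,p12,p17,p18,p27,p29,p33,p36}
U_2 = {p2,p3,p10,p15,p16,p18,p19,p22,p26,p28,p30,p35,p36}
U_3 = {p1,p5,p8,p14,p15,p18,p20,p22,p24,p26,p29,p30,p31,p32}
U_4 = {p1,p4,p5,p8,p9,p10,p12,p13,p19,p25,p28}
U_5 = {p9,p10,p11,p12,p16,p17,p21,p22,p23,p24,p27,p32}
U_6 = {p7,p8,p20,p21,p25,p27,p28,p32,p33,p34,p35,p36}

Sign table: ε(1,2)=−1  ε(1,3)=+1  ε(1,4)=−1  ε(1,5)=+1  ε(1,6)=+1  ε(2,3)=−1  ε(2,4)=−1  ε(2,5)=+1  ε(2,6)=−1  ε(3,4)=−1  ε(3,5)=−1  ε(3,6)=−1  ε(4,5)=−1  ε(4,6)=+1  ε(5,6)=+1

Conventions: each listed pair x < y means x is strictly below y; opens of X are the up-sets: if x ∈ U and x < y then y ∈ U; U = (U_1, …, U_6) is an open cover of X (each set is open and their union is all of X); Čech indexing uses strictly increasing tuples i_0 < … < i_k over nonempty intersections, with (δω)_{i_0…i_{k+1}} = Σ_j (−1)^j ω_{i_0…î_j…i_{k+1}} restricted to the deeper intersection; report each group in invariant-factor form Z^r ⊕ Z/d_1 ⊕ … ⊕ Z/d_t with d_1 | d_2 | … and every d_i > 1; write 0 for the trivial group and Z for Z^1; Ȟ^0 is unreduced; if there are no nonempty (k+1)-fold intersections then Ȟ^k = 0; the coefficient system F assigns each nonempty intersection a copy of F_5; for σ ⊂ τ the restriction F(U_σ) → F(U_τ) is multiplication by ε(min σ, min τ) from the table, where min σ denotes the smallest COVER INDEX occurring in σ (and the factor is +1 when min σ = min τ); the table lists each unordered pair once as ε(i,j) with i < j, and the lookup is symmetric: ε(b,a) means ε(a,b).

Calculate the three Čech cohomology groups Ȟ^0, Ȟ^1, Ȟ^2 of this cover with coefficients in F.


Ȟ^0 = 0; Ȟ^1 = 0; Ȟ^2 = Z/5

nonempty intersections:
  U12={p2,p18,p36} U13={p1,p18,p29} U14={p1,p4,p12} U15={p12,p17,p27} U16={p7,p27,p33,p36} U23={p15,p18,p22,p26,p30} U24={p10,p19,p28} U25={p10,p16,p22} U26={p28,p35,p36} U34={p1,p5,p8} U35={p22,p24,p32} U36={p8,p20,p32} U45={p9,p10,p12} U46={p8,p25,p28} U56={p21,p27,p32}
  U123={p18} U126={p36} U134={p1} U145={p12} U156={p27} U235={p22} U245={p10} U246={p28} U346={p8} U356={p32}
C dims 6,15,10; δ0: rk_F5 6; δ1: rk_F5 9
Ȟ^0: (6−6)−0=0 ⇒ 0
Ȟ^1: (15−9)−6=0 ⇒ 0
Ȟ^2: (10−0)−9=1 ⇒ Z/5


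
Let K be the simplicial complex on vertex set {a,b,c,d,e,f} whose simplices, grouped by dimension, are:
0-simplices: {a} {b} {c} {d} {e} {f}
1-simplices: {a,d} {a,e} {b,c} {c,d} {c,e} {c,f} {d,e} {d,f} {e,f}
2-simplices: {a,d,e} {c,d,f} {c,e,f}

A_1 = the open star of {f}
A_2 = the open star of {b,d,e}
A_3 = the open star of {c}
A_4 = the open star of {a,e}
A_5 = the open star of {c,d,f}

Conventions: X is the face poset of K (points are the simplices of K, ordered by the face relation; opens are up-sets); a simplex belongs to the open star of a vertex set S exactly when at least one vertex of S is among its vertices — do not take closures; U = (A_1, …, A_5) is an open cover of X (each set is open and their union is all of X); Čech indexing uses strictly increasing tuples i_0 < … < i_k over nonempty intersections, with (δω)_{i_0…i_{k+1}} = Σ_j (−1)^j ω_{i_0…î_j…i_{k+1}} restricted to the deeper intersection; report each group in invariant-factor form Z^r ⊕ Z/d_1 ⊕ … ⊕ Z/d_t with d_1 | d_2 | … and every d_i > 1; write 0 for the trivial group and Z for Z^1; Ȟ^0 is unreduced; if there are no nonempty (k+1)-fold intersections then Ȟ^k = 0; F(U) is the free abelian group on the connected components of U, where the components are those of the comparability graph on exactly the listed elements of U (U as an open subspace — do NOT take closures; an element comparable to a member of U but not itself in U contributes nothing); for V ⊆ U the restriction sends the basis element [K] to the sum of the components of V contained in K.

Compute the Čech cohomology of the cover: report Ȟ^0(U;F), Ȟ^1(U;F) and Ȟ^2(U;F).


nonempty intersections:
  A1={{f},{c,f},{d,f},{e,f},{c,d,f},{c,e,f}} A2={{b},{d},{e},{a,d},{a,e},{b,c},{c,d},{c,e},{d,e},{d,f},{e,f},{a,d,e},{c,d,f},{c,e,f}} A3={{c},{b,c},{c,d},{c,e},{c,f},{c,d,f},{c,e,f}} A4={{a},{e},{a,d},{a,e},{c,e},{d,e},{e,f},{a,d,e},{c,e,f}} A5={{c},{d},{f},{a,d},{b,c},{c,d},{c,e},{c,f},{d,e},{d,f},{e,f},{a,d,e},{c,d,f},{c,e,f}}
  A12={{d,f},{e,f},{c,d,f},{c,e,f}} A13={{c,f},{c,d,f},{c,e,f}} A14={{e,f},{c,e,f}} A15={{f},{c,f},{d,f},{e,f},{c,d,f},{c,e,f}} A23={{b,c},{c,d},{c,e},{c,d,f},{c,e,f}} A24={{e},{a,d},{a,e},{c,e},{d,e},{e,f},{a,d,e},{c,e,f}} A25={{d},{a,d},{b,c},{c,d},{c,e},{d,e},{d,f},{e,f},{a,d,e},{c,d,f},{c,e,f}} A34={{c,e},{c,e,f}} A35={{c},{b,c},{c,d},{c,e},{c,f},{c,d,f},{c,e,f}} A45={{a,d},{c,e},{d,e},{e,f},{a,d,e},{c,e,f}}
  A123={{c,d,f},{c,e,f}} A124={{e,f},{c,e,f}} A125={{d,f},{e,f},{c,d,f},{c,e,f}} A134={{c,e,f}} A135={{c,f},{c,d,f},{c,e,f}} A145={{e,f},{c,e,f}} A234={{c,e},{c,e,f}} A235={{b,c},{c,d},{c,e},{c,d,f},{c,e,f}} A245={{a,d},{c,e},{d,e},{e,f},{a,d,e},{c,e,f}} A345={{c,e},{c,e,f}}
  A1234={{c,e,f}} A1235={{c,d,f},{c,e,f}} A1245={{e,f},{c,e,f}} A1345={{c,e,f}} A2345={{c,e},{c,e,f}}
  A12345={{c,e,f}}
components per intersection:
  A1: {{f},{c,f},{d,f},{e,f},{c,d,f},{c,e,f}}
  A2: {{b},{b,c}} {{d},{e},{a,d},{a,e},{c,d},{c,e},{d,e},{d,f},{e,f},{a,d,e},{c,d,f},{c,e,f}}
  A3: {{c},{b,c},{c,d},{c,e},{c,f},{c,d,f},{c,e,f}}
  A4: {{a},{e},{a,d},{a,e},{c,e},{d,e},{e,f},{a,d,e},{c,e,f}}
  A5: {{c},{d},{f},{a,d},{b,c},{c,d},{c,e},{c,f},{d,e},{d,f},{e,f},{a,d,e},{c,d,f},{c,e,f}}
  A12: {{d,f},{c,d,f}} {{e,f},{c,e,f}}
  A13: {{c,f},{c,d,f},{c,e,f}}
  A14: {{e,f},{c,e,f}}
  A15: {{f},{c,f},{d,f},{e,f},{c,d,f},{c,e,f}}
  A23: {{b,c}} {{c,d},{c,d,f}} {{c,e},{c,e,f}}
  A24: {{e},{a,d},{a,e},{c,e},{d,e},{e,f},{a,d,e},{c,e,f}}
  A25: {{d},{a,d},{c,d},{d,e},{d,f},{a,d,e},{c,d,f}} {{b,c}} {{c,e},{e,f},{c,e,f}}
  A34: {{c,e},{c,e,f}}
  A35: {{c},{b,c},{c,d},{c,e},{c,f},{c,d,f},{c,e,f}}
  A45: {{a,d},{d,e},{a,d,e}} {{c,e},{e,f},{c,e,f}}
  A123: {{c,d,f}} {{c,e,f}}
  A124: {{e,f},{c,e,f}}
  A125: {{d,f},{c,d,f}} {{e,f},{c,e,f}}
  A134: {{c,e,f}}
  A135: {{c,f},{c,d,f},{c,e,f}}
  A145: {{e,f},{c,e,f}}
  A234: {{c,e},{c,e,f}}
  A235: {{b,c}} {{c,d},{c,d,f}} {{c,e},{c,e,f}}
  A245: {{a,d},{d,e},{a,d,e}} {{c,e},{e,f},{c,e,f}}
  A345: {{c,e},{c,e,f}}
  A1234: {{c,e,f}}
  A1235: {{c,d,f}} {{c,e,f}}
  A1245: {{e,f},{c,e,f}}
  A1345: {{c,e,f}}
  A2345: {{c,e},{c,e,f}}
  A12345: {{c,e,f}}
C dims 6,16,15,6; δ0: rk 5, SNF 1^5; δ1: rk 10, SNF 1^10; δ2: rk 5, SNF 1^5
Ȟ^0: (6−5)−0=1 ⇒ Z
Ȟ^1: (16−10)−5=1 ⇒ Z
Ȟ^2: (15−5)−10=0 ⇒ 0

Ȟ^0(U;F) ≅ Z, Ȟ^1(U;F) ≅ Z and Ȟ^2(U;F) ≅ 0
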